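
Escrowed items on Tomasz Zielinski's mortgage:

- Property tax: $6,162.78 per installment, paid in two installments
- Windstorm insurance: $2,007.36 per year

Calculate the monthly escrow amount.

$1,194.41

Property tax — $6,162.78 × 2 = $12,325.56 annually
Windstorm insurance — $2,007.36 annually
Total per year = $14,332.92
Monthly = $14,332.92 / 12 = $1,194.41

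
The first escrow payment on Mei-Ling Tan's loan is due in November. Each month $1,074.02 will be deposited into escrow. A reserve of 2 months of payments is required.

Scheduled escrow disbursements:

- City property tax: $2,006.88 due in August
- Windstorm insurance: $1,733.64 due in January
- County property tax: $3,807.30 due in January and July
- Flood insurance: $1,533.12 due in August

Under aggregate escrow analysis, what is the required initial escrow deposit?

Cushion = 2 × $1,074.02 = $2,148.04
Trial balance (start $0, +$1,074.02 each month, − disbursements):
  Nov: +$1,074.02 → $1,074.02
  Dec: +$1,074.02 → $2,148.04
  Jan: +$1,074.02 − $5,540.94 → -$2,318.88
  Feb: +$1,074.02 → -$1,244.86
  Mar: +$1,074.02 → -$170.84
  Apr: +$1,074.02 → $903.18
  May: +$1,074.02 → $1,977.20
  Jun: +$1,074.02 → $3,051.22
  Jul: +$1,074.02 − $3,807.30 → $317.94
  Aug: +$1,074.02 − $3,540.00 → -$2,148.04
  Sep: +$1,074.02 → -$1,074.02
  Oct: +$1,074.02 → $0.00
Lowest trial balance = -$2,318.88 (Jan)
Initial deposit = cushion − low point = $2,148.04 − (-$2,318.88) = $4,466.92

$4,466.92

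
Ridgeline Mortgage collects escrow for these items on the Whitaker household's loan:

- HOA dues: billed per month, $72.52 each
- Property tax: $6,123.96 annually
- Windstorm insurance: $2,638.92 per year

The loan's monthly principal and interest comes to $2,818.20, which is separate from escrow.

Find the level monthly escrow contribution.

HOA dues — $72.52 × 12 = $870.24/yr
Property tax — $6,123.96/yr
Windstorm insurance — $2,638.92/yr
Annual escrow total = $9,633.12
Monthly = $9,633.12 / 12 = $802.76

$802.76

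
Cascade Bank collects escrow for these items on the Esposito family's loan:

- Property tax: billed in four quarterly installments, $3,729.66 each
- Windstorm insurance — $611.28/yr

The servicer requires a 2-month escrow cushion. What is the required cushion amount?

$2,588.32

Property tax = $3,729.66 × 4 = $14,918.64 annually
Windstorm insurance = $611.28 annually
Total annual escrow = $14,918.64 + $611.28 = $15,529.92
Monthly escrow = $15,529.92 ÷ 12 = $1,294.16
Cushion = 2 × $1,294.16 = $2,588.32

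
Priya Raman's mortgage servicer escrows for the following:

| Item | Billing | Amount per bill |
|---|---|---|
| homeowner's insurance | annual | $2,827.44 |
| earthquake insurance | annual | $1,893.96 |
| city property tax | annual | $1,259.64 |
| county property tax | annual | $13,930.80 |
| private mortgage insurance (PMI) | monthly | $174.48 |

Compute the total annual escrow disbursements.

Homeowner's insurance: $2,827.44/yr
Earthquake insurance: $1,893.96/yr
City property tax: $1,259.64/yr
County property tax: $13,930.80/yr
Private mortgage insurance (PMI): $174.48 × 12 = $2,093.76/yr
Annual escrow total = $2,827.44 + $1,893.96 + $1,259.64 + $13,930.80 + $2,093.76 = $22,005.60

$22,005.60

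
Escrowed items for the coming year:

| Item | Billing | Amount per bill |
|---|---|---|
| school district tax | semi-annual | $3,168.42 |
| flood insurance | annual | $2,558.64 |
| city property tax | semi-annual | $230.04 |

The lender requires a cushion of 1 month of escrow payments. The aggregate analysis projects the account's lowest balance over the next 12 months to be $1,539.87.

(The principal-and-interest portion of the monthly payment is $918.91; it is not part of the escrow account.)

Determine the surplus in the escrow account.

$760.24

School district tax = $3,168.42 × 2 = $6,336.84/yr
Flood insurance = $2,558.64/yr
City property tax = $230.04 × 2 = $460.08/yr
Total annual escrow = $9,355.56
Per month = $9,355.56 ÷ 12 = $779.63
Required cushion = 1 × $779.63 = $779.63
Surplus = $1,539.87 − $779.63 = $760.24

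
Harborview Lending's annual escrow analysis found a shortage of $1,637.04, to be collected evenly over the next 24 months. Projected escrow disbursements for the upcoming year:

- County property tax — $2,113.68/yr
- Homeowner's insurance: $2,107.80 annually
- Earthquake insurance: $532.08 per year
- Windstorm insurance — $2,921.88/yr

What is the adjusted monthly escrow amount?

$707.83

County property tax: $2,113.68 per year
Homeowner's insurance: $2,107.80 per year
Earthquake insurance: $532.08 per year
Windstorm insurance: $2,921.88 per year
Combined annual = $2,113.68 + $2,107.80 + $532.08 + $2,921.88 = $7,675.44
Monthly escrow = $7,675.44 / 12 = $639.62
Shortage spread = $1,637.04 ÷ 24 = $68.21/mo
Adjusted monthly = $639.62 + $68.21 = $707.83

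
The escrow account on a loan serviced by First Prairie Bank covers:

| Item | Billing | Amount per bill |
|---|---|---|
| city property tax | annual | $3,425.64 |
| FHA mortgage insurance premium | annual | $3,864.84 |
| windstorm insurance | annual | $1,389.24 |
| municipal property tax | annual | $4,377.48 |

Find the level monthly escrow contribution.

City property tax: $3,425.64/yr
FHA mortgage insurance premium: $3,864.84/yr
Windstorm insurance: $1,389.24/yr
Municipal property tax: $4,377.48/yr
Total per year = $13,057.20
Base monthly escrow = $13,057.20 ÷ 12 = $1,088.10

$1,088.10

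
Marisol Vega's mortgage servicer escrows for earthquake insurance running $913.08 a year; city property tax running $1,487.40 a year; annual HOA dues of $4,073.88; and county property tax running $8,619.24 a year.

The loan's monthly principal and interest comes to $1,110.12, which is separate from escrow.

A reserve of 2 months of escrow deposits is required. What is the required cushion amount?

$2,515.60

Earthquake insurance = $913.08/yr
City property tax = $1,487.40/yr
HOA dues = $4,073.88/yr
County property tax = $8,619.24/yr
Annual escrow total = $15,093.60
Per month = $15,093.60 / 12 = $1,257.80
Reserve = 2 × $1,257.80 = $2,515.60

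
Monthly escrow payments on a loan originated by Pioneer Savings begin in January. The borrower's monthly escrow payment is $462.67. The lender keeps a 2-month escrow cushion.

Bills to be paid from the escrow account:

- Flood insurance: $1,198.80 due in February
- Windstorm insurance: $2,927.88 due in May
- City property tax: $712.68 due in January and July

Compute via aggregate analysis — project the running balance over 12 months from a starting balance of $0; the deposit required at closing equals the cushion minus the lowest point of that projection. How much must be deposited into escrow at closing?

Cushion = 2 × $462.67 = $925.34
Trial balance (start $0, +$462.67 each month, − disbursements):
  Jan: +$462.67 − $712.68 → -$250.01
  Feb: +$462.67 − $1,198.80 → -$986.14
  Mar: +$462.67 → -$523.47
  Apr: +$462.67 → -$60.80
  May: +$462.67 − $2,927.88 → -$2,526.01
  Jun: +$462.67 → -$2,063.34
  Jul: +$462.67 − $712.68 → -$2,313.35
  Aug: +$462.67 → -$1,850.68
  Sep: +$462.67 → -$1,388.01
  Oct: +$462.67 → -$925.34
  Nov: +$462.67 → -$462.67
  Dec: +$462.67 → $0.00
Lowest trial balance = -$2,526.01 (May)
Initial deposit = cushion − low point = $925.34 − (-$2,526.01) = $3,451.35

$3,451.35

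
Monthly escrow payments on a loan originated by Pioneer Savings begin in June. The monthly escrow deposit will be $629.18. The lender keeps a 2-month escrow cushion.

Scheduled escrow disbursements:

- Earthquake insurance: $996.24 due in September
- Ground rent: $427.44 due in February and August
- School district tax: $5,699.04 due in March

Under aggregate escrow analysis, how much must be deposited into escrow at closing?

$2,516.72

Cushion = 2 × $629.18 = $1,258.36
Trial balance (start $0, +$629.18 each month, − disbursements):
  Jun: +$629.18 → $629.18
  Jul: +$629.18 → $1,258.36
  Aug: +$629.18 − $427.44 → $1,460.10
  Sep: +$629.18 − $996.24 → $1,093.04
  Oct: +$629.18 → $1,722.22
  Nov: +$629.18 → $2,351.40
  Dec: +$629.18 → $2,980.58
  Jan: +$629.18 → $3,609.76
  Feb: +$629.18 − $427.44 → $3,811.50
  Mar: +$629.18 − $5,699.04 → -$1,258.36
  Apr: +$629.18 → -$629.18
  May: +$629.18 → $0.00
Lowest trial balance = -$1,258.36 (Mar)
Initial deposit = cushion − low point = $1,258.36 − (-$1,258.36) = $2,516.72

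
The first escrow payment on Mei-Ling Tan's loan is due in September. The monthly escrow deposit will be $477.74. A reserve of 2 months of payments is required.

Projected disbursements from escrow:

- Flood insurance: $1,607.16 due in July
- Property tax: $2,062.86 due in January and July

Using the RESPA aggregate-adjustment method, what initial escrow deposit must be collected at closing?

Cushion = 2 × $477.74 = $955.48
Trial balance (start $0, +$477.74 each month, − disbursements):
  Sep: +$477.74 → $477.74
  Oct: +$477.74 → $955.48
  Nov: +$477.74 → $1,433.22
  Dec: +$477.74 → $1,910.96
  Jan: +$477.74 − $2,062.86 → $325.84
  Feb: +$477.74 → $803.58
  Mar: +$477.74 → $1,281.32
  Apr: +$477.74 → $1,759.06
  May: +$477.74 → $2,236.80
  Jun: +$477.74 → $2,714.54
  Jul: +$477.74 − $3,670.02 → -$477.74
  Aug: +$477.74 → $0.00
Lowest trial balance = -$477.74 (Jul)
Initial deposit = cushion − low point = $955.48 − (-$477.74) = $1,433.22

$1,433.22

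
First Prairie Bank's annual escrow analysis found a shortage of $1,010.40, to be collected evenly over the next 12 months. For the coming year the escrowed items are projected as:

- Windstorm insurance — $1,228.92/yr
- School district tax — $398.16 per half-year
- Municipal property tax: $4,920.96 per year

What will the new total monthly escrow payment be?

Windstorm insurance = $1,228.92/yr
School district tax = $398.16 × 2 = $796.32/yr
Municipal property tax = $4,920.96/yr
Combined annual = $1,228.92 + $796.32 + $4,920.96 = $6,946.20
Monthly escrow = $6,946.20 / 12 = $578.85
Shortage spread = $1,010.40 ÷ 12 = $84.20/mo
New monthly escrow = $578.85 + $84.20 = $663.05

$663.05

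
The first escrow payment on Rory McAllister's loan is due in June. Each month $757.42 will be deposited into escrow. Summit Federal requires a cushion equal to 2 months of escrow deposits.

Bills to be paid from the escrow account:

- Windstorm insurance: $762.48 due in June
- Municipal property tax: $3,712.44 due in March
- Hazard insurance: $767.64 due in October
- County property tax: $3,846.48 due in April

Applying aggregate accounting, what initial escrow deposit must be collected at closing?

Cushion = 2 × $757.42 = $1,514.84
Trial balance (start $0, +$757.42 each month, − disbursements):
  Jun: +$757.42 − $762.48 → -$5.06
  Jul: +$757.42 → $752.36
  Aug: +$757.42 → $1,509.78
  Sep: +$757.42 → $2,267.20
  Oct: +$757.42 − $767.64 → $2,256.98
  Nov: +$757.42 → $3,014.40
  Dec: +$757.42 → $3,771.82
  Jan: +$757.42 → $4,529.24
  Feb: +$757.42 → $5,286.66
  Mar: +$757.42 − $3,712.44 → $2,331.64
  Apr: +$757.42 − $3,846.48 → -$757.42
  May: +$757.42 → $0.00
Lowest trial balance = -$757.42 (Apr)
Initial deposit = cushion − low point = $1,514.84 − (-$757.42) = $2,272.26

$2,272.26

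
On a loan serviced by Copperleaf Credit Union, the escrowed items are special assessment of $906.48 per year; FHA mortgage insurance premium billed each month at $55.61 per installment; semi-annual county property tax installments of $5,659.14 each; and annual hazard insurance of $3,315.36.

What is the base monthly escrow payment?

$1,350.62

Special assessment = $906.48 per year
FHA mortgage insurance premium = $55.61 × 12 = $667.32 per year
County property tax = $5,659.14 × 2 = $11,318.28 per year
Hazard insurance = $3,315.36 per year
Annual escrow total = $906.48 + $667.32 + $11,318.28 + $3,315.36 = $16,207.44
Monthly escrow = $16,207.44 / 12 = $1,350.62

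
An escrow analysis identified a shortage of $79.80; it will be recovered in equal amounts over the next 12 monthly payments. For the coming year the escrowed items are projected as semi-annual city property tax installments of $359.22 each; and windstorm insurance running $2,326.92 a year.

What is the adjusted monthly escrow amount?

City property tax: $359.22 × 2 = $718.44
Windstorm insurance: $2,326.92
Annual escrow total = $718.44 + $2,326.92 = $3,045.36
Monthly escrow = $3,045.36 ÷ 12 = $253.78
Shortage per month = $79.80 ÷ 12 = $6.65
Adjusted monthly = $253.78 + $6.65 = $260.43

$260.43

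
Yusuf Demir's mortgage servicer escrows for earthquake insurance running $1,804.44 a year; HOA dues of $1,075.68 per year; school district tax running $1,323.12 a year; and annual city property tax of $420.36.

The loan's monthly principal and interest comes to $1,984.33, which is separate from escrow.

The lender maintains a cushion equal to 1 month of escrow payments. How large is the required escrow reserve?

Earthquake insurance — $1,804.44/yr
HOA dues — $1,075.68/yr
School district tax — $1,323.12/yr
City property tax — $420.36/yr
Annual escrow total = $1,804.44 + $1,075.68 + $1,323.12 + $420.36 = $4,623.60
Per month = $4,623.60 / 12 = $385.30
Required cushion = 1 × $385.30 = $385.30

$385.30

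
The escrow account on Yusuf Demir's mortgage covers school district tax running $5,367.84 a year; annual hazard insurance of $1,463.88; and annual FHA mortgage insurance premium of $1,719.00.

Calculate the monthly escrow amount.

School district tax — $5,367.84/yr
Hazard insurance — $1,463.88/yr
FHA mortgage insurance premium — $1,719.00/yr
Total per year = $5,367.84 + $1,463.88 + $1,719.00 = $8,550.72
Monthly escrow = $8,550.72 / 12 = $712.56

$712.56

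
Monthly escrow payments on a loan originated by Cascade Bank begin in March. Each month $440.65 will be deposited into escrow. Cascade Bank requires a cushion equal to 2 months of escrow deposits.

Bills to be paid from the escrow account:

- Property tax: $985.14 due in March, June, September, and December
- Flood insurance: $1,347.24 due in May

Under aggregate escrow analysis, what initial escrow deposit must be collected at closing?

Cushion = 2 × $440.65 = $881.30
Trial balance (start $0, +$440.65 each month, − disbursements):
  Mar: +$440.65 − $985.14 → -$544.49
  Apr: +$440.65 → -$103.84
  May: +$440.65 − $1,347.24 → -$1,010.43
  Jun: +$440.65 − $985.14 → -$1,554.92
  Jul: +$440.65 → -$1,114.27
  Aug: +$440.65 → -$673.62
  Sep: +$440.65 − $985.14 → -$1,218.11
  Oct: +$440.65 → -$777.46
  Nov: +$440.65 → -$336.81
  Dec: +$440.65 − $985.14 → -$881.30
  Jan: +$440.65 → -$440.65
  Feb: +$440.65 → $0.00
Lowest trial balance = -$1,554.92 (Jun)
Initial deposit = cushion − low point = $881.30 − (-$1,554.92) = $2,436.22

$2,436.22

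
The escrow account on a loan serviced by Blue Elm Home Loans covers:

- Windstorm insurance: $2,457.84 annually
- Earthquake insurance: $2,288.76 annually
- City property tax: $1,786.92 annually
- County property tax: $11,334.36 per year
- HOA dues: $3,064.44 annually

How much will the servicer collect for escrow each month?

$1,744.36

Windstorm insurance: $2,457.84 per year
Earthquake insurance: $2,288.76 per year
City property tax: $1,786.92 per year
County property tax: $11,334.36 per year
HOA dues: $3,064.44 per year
Annual escrow total = $20,932.32
Monthly = $20,932.32 / 12 = $1,744.36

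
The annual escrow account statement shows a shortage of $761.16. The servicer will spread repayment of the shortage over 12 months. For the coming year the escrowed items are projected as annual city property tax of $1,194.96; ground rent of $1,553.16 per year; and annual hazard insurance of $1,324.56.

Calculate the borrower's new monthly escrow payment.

$402.82

City property tax: $1,194.96 annually
Ground rent: $1,553.16 annually
Hazard insurance: $1,324.56 annually
Combined annual = $1,194.96 + $1,553.16 + $1,324.56 = $4,072.68
Base monthly escrow = $4,072.68 / 12 = $339.39
Shortage spread = $761.16 / 12 = $63.43/mo
Adjusted monthly = $339.39 + $63.43 = $402.82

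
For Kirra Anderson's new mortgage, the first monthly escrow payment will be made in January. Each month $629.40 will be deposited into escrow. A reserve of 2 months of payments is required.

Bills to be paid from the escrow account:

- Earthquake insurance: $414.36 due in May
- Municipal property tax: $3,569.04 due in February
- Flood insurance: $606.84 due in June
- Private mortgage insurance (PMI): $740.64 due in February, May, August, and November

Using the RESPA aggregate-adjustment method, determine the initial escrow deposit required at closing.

$4,309.68

Cushion = 2 × $629.40 = $1,258.80
Trial balance (start $0, +$629.40 each month, − disbursements):
  Jan: +$629.40 → $629.40
  Feb: +$629.40 − $4,309.68 → -$3,050.88
  Mar: +$629.40 → -$2,421.48
  Apr: +$629.40 → -$1,792.08
  May: +$629.40 − $1,155.00 → -$2,317.68
  Jun: +$629.40 − $606.84 → -$2,295.12
  Jul: +$629.40 → -$1,665.72
  Aug: +$629.40 − $740.64 → -$1,776.96
  Sep: +$629.40 → -$1,147.56
  Oct: +$629.40 → -$518.16
  Nov: +$629.40 − $740.64 → -$629.40
  Dec: +$629.40 → $0.00
Lowest trial balance = -$3,050.88 (Feb)
Initial deposit = cushion − low point = $1,258.80 − (-$3,050.88) = $4,309.68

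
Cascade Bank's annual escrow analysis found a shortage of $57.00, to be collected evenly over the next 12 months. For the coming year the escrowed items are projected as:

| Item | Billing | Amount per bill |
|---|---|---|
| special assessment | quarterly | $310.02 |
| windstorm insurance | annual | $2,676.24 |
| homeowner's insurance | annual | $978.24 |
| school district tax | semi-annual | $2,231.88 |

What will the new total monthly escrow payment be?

Special assessment = $310.02 × 4 = $1,240.08 per year
Windstorm insurance = $2,676.24 per year
Homeowner's insurance = $978.24 per year
School district tax = $2,231.88 × 2 = $4,463.76 per year
Yearly total = $1,240.08 + $2,676.24 + $978.24 + $4,463.76 = $9,358.32
Monthly = $9,358.32 / 12 = $779.86
Shortage per month = $57.00 ÷ 12 = $4.75
New monthly escrow = $779.86 + $4.75 = $784.61

$784.61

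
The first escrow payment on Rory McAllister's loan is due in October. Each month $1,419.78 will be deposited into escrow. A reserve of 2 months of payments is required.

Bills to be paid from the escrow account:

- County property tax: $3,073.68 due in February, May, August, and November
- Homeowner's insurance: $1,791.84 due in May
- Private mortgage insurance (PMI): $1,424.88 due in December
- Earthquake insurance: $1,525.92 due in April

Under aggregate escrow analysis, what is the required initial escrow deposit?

$5,445.00

Cushion = 2 × $1,419.78 = $2,839.56
Trial balance (start $0, +$1,419.78 each month, − disbursements):
  Oct: +$1,419.78 → $1,419.78
  Nov: +$1,419.78 − $3,073.68 → -$234.12
  Dec: +$1,419.78 − $1,424.88 → -$239.22
  Jan: +$1,419.78 → $1,180.56
  Feb: +$1,419.78 − $3,073.68 → -$473.34
  Mar: +$1,419.78 → $946.44
  Apr: +$1,419.78 − $1,525.92 → $840.30
  May: +$1,419.78 − $4,865.52 → -$2,605.44
  Jun: +$1,419.78 → -$1,185.66
  Jul: +$1,419.78 → $234.12
  Aug: +$1,419.78 − $3,073.68 → -$1,419.78
  Sep: +$1,419.78 → $0.00
Lowest trial balance = -$2,605.44 (May)
Initial deposit = cushion − low point = $2,839.56 − (-$2,605.44) = $5,445.00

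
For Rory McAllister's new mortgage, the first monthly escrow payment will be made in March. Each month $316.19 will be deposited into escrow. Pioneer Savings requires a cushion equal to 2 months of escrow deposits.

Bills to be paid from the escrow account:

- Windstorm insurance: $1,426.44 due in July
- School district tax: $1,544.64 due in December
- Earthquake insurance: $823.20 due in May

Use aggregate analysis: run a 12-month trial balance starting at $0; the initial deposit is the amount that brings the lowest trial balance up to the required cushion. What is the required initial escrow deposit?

$1,301.07

Cushion = 2 × $316.19 = $632.38
Trial balance (start $0, +$316.19 each month, − disbursements):
  Mar: +$316.19 → $316.19
  Apr: +$316.19 → $632.38
  May: +$316.19 − $823.20 → $125.37
  Jun: +$316.19 → $441.56
  Jul: +$316.19 − $1,426.44 → -$668.69
  Aug: +$316.19 → -$352.50
  Sep: +$316.19 → -$36.31
  Oct: +$316.19 → $279.88
  Nov: +$316.19 → $596.07
  Dec: +$316.19 − $1,544.64 → -$632.38
  Jan: +$316.19 → -$316.19
  Feb: +$316.19 → $0.00
Lowest trial balance = -$668.69 (Jul)
Initial deposit = cushion − low point = $632.38 − (-$668.69) = $1,301.07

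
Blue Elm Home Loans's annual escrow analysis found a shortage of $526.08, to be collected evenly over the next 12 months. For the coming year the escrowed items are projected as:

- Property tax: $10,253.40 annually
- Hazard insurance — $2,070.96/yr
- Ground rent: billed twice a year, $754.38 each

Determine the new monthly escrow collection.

$1,196.60

Property tax = $10,253.40 annually
Hazard insurance = $2,070.96 annually
Ground rent = $754.38 × 2 = $1,508.76 annually
Combined annual = $10,253.40 + $2,070.96 + $1,508.76 = $13,833.12
Per month = $13,833.12 / 12 = $1,152.76
Monthly shortage recovery: $526.08 ÷ 12 = $43.84
Adjusted monthly = $1,152.76 + $43.84 = $1,196.60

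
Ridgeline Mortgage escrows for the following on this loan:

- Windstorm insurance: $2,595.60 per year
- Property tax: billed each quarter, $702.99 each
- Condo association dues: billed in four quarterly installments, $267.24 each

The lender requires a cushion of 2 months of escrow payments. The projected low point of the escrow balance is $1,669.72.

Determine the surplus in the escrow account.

$590.30

Windstorm insurance: $2,595.60 annually
Property tax: $702.99 × 4 = $2,811.96 annually
Condo association dues: $267.24 × 4 = $1,068.96 annually
Yearly total = $6,476.52
Monthly = $6,476.52 / 12 = $539.71
Required cushion = 2 × $539.71 = $1,079.42
Surplus = $1,669.72 − $1,079.42 = $590.30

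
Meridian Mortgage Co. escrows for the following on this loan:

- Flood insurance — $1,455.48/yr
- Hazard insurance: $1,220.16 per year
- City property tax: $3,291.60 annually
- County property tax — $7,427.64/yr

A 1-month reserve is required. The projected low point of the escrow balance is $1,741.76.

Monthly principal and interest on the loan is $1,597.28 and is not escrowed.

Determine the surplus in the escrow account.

$625.52

Flood insurance = $1,455.48 per year
Hazard insurance = $1,220.16 per year
City property tax = $3,291.60 per year
County property tax = $7,427.64 per year
Total per year = $13,394.88
Base monthly escrow = $13,394.88 ÷ 12 = $1,116.24
Cushion = 1 × $1,116.24 = $1,116.24
Surplus = $1,741.76 − $1,116.24 = $625.52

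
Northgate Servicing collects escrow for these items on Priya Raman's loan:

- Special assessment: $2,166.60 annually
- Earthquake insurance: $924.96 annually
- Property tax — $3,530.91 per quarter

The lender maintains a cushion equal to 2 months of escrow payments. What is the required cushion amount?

$2,869.20

Special assessment: $2,166.60
Earthquake insurance: $924.96
Property tax: $3,530.91 × 4 = $14,123.64
Yearly total = $2,166.60 + $924.96 + $14,123.64 = $17,215.20
Base monthly escrow = $17,215.20 / 12 = $1,434.60
Reserve = 2 × $1,434.60 = $2,869.20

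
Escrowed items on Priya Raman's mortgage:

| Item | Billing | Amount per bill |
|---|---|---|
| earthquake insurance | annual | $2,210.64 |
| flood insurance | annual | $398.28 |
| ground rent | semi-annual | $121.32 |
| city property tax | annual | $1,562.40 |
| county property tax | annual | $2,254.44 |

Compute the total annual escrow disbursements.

$6,668.40

Earthquake insurance = $2,210.64/yr
Flood insurance = $398.28/yr
Ground rent = $121.32 × 2 = $242.64/yr
City property tax = $1,562.40/yr
County property tax = $2,254.44/yr
Combined annual = $2,210.64 + $398.28 + $242.64 + $1,562.40 + $2,254.44 = $6,668.40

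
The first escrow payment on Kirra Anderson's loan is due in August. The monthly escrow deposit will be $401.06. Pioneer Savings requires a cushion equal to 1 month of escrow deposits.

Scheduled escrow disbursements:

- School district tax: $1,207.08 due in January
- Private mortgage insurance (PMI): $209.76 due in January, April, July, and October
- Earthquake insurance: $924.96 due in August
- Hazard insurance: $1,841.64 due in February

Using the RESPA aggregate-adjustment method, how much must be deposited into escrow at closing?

$1,986.84

Cushion = 1 × $401.06 = $401.06
Trial balance (start $0, +$401.06 each month, − disbursements):
  Aug: +$401.06 − $924.96 → -$523.90
  Sep: +$401.06 → -$122.84
  Oct: +$401.06 − $209.76 → $68.46
  Nov: +$401.06 → $469.52
  Dec: +$401.06 → $870.58
  Jan: +$401.06 − $1,416.84 → -$145.20
  Feb: +$401.06 − $1,841.64 → -$1,585.78
  Mar: +$401.06 → -$1,184.72
  Apr: +$401.06 − $209.76 → -$993.42
  May: +$401.06 → -$592.36
  Jun: +$401.06 → -$191.30
  Jul: +$401.06 − $209.76 → $0.00
Lowest trial balance = -$1,585.78 (Feb)
Initial deposit = cushion − low point = $401.06 − (-$1,585.78) = $1,986.84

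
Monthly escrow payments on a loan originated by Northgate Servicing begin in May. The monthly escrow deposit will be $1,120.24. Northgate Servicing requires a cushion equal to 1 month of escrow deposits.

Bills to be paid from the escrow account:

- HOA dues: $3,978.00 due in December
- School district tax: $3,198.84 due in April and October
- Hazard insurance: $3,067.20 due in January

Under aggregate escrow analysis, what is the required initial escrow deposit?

Cushion = 1 × $1,120.24 = $1,120.24
Trial balance (start $0, +$1,120.24 each month, − disbursements):
  May: +$1,120.24 → $1,120.24
  Jun: +$1,120.24 → $2,240.48
  Jul: +$1,120.24 → $3,360.72
  Aug: +$1,120.24 → $4,480.96
  Sep: +$1,120.24 → $5,601.20
  Oct: +$1,120.24 − $3,198.84 → $3,522.60
  Nov: +$1,120.24 → $4,642.84
  Dec: +$1,120.24 − $3,978.00 → $1,785.08
  Jan: +$1,120.24 − $3,067.20 → -$161.88
  Feb: +$1,120.24 → $958.36
  Mar: +$1,120.24 → $2,078.60
  Apr: +$1,120.24 − $3,198.84 → $0.00
Lowest trial balance = -$161.88 (Jan)
Initial deposit = cushion − low point = $1,120.24 − (-$161.88) = $1,282.12

$1,282.12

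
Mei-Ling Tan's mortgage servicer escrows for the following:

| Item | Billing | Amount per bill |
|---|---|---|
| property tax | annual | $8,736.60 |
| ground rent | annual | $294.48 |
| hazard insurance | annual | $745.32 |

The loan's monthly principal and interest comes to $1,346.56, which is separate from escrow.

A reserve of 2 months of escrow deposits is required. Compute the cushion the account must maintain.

Property tax = $8,736.60/yr
Ground rent = $294.48/yr
Hazard insurance = $745.32/yr
Combined annual = $8,736.60 + $294.48 + $745.32 = $9,776.40
Base monthly escrow = $9,776.40 / 12 = $814.70
Required cushion = 2 × $814.70 = $1,629.40

$1,629.40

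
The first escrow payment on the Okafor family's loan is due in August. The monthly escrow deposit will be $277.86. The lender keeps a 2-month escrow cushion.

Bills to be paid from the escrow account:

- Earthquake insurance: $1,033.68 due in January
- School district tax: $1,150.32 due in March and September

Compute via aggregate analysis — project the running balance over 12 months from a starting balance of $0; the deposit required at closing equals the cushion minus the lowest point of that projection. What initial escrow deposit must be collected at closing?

Cushion = 2 × $277.86 = $555.72
Trial balance (start $0, +$277.86 each month, − disbursements):
  Aug: +$277.86 → $277.86
  Sep: +$277.86 − $1,150.32 → -$594.60
  Oct: +$277.86 → -$316.74
  Nov: +$277.86 → -$38.88
  Dec: +$277.86 → $238.98
  Jan: +$277.86 − $1,033.68 → -$516.84
  Feb: +$277.86 → -$238.98
  Mar: +$277.86 − $1,150.32 → -$1,111.44
  Apr: +$277.86 → -$833.58
  May: +$277.86 → -$555.72
  Jun: +$277.86 → -$277.86
  Jul: +$277.86 → $0.00
Lowest trial balance = -$1,111.44 (Mar)
Initial deposit = cushion − low point = $555.72 − (-$1,111.44) = $1,667.16

$1,667.16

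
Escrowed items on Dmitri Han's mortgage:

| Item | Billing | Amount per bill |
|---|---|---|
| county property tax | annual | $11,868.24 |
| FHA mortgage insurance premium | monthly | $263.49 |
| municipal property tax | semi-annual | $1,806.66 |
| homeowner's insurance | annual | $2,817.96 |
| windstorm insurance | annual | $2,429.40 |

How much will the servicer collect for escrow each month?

$1,990.90

County property tax = $11,868.24 per year
FHA mortgage insurance premium = $263.49 × 12 = $3,161.88 per year
Municipal property tax = $1,806.66 × 2 = $3,613.32 per year
Homeowner's insurance = $2,817.96 per year
Windstorm insurance = $2,429.40 per year
Yearly total = $11,868.24 + $3,161.88 + $3,613.32 + $2,817.96 + $2,429.40 = $23,890.80
Monthly = $23,890.80 / 12 = $1,990.90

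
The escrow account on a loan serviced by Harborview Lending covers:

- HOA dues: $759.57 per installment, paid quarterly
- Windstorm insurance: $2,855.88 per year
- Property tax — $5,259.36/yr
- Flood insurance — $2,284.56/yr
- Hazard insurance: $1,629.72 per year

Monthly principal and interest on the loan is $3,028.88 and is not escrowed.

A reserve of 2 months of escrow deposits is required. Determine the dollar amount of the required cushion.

HOA dues — $759.57 × 4 = $3,038.28
Windstorm insurance — $2,855.88
Property tax — $5,259.36
Flood insurance — $2,284.56
Hazard insurance — $1,629.72
Total per year = $3,038.28 + $2,855.88 + $5,259.36 + $2,284.56 + $1,629.72 = $15,067.80
Monthly = $15,067.80 ÷ 12 = $1,255.65
Cushion = 2 × $1,255.65 = $2,511.30

$2,511.30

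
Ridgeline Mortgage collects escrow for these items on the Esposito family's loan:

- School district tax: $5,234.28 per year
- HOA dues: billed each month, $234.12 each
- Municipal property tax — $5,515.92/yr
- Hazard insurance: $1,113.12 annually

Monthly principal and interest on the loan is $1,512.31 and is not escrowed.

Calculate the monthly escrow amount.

School district tax — $5,234.28 per year
HOA dues — $234.12 × 12 = $2,809.44 per year
Municipal property tax — $5,515.92 per year
Hazard insurance — $1,113.12 per year
Total annual escrow = $5,234.28 + $2,809.44 + $5,515.92 + $1,113.12 = $14,672.76
Monthly = $14,672.76 / 12 = $1,222.73

$1,222.73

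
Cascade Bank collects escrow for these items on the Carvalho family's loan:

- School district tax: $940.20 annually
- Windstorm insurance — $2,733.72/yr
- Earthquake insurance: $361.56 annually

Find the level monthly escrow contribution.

School district tax: $940.20/yr
Windstorm insurance: $2,733.72/yr
Earthquake insurance: $361.56/yr
Total annual escrow = $940.20 + $2,733.72 + $361.56 = $4,035.48
Per month = $4,035.48 / 12 = $336.29

$336.29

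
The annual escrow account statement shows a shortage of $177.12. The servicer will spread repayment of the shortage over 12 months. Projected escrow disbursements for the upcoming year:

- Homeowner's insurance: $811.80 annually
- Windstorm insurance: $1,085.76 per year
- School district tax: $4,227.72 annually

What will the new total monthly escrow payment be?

Homeowner's insurance: $811.80/yr
Windstorm insurance: $1,085.76/yr
School district tax: $4,227.72/yr
Combined annual = $6,125.28
Monthly escrow = $6,125.28 / 12 = $510.44
Shortage per month = $177.12 / 12 = $14.76
New monthly escrow = $510.44 + $14.76 = $525.20

$525.20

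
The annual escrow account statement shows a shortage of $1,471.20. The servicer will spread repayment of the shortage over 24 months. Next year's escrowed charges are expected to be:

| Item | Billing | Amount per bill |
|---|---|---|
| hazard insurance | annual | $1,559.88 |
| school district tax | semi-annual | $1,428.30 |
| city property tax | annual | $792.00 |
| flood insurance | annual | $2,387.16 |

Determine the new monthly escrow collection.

$694.27

Hazard insurance: $1,559.88/yr
School district tax: $1,428.30 × 2 = $2,856.60/yr
City property tax: $792.00/yr
Flood insurance: $2,387.16/yr
Total per year = $1,559.88 + $2,856.60 + $792.00 + $2,387.16 = $7,595.64
Per month = $7,595.64 ÷ 12 = $632.97
Monthly shortage recovery: $1,471.20 / 24 = $61.30
Adjusted monthly = $632.97 + $61.30 = $694.27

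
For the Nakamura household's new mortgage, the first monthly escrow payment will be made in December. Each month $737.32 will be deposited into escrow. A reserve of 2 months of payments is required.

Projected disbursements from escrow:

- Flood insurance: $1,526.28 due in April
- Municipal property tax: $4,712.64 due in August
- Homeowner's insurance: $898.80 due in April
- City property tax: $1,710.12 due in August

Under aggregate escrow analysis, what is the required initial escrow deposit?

Cushion = 2 × $737.32 = $1,474.64
Trial balance (start $0, +$737.32 each month, − disbursements):
  Dec: +$737.32 → $737.32
  Jan: +$737.32 → $1,474.64
  Feb: +$737.32 → $2,211.96
  Mar: +$737.32 → $2,949.28
  Apr: +$737.32 − $2,425.08 → $1,261.52
  May: +$737.32 → $1,998.84
  Jun: +$737.32 → $2,736.16
  Jul: +$737.32 → $3,473.48
  Aug: +$737.32 − $6,422.76 → -$2,211.96
  Sep: +$737.32 → -$1,474.64
  Oct: +$737.32 → -$737.32
  Nov: +$737.32 → $0.00
Lowest trial balance = -$2,211.96 (Aug)
Initial deposit = cushion − low point = $1,474.64 − (-$2,211.96) = $3,686.60

$3,686.60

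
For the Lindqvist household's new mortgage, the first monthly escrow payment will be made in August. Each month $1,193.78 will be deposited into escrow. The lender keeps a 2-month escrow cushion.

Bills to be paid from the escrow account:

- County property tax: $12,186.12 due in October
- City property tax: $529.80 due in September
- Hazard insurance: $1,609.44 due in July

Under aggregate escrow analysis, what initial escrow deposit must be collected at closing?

Cushion = 2 × $1,193.78 = $2,387.56
Trial balance (start $0, +$1,193.78 each month, − disbursements):
  Aug: +$1,193.78 → $1,193.78
  Sep: +$1,193.78 − $529.80 → $1,857.76
  Oct: +$1,193.78 − $12,186.12 → -$9,134.58
  Nov: +$1,193.78 → -$7,940.80
  Dec: +$1,193.78 → -$6,747.02
  Jan: +$1,193.78 → -$5,553.24
  Feb: +$1,193.78 → -$4,359.46
  Mar: +$1,193.78 → -$3,165.68
  Apr: +$1,193.78 → -$1,971.90
  May: +$1,193.78 → -$778.12
  Jun: +$1,193.78 → $415.66
  Jul: +$1,193.78 − $1,609.44 → $0.00
Lowest trial balance = -$9,134.58 (Oct)
Initial deposit = cushion − low point = $2,387.56 − (-$9,134.58) = $11,522.14

$11,522.14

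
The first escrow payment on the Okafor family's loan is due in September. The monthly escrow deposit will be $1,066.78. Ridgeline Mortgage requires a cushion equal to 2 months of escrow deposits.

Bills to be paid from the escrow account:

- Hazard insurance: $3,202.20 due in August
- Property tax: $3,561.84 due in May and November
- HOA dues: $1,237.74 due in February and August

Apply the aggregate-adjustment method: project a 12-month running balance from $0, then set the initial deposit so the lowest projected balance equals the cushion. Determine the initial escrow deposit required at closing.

$2,495.06

Cushion = 2 × $1,066.78 = $2,133.56
Trial balance (start $0, +$1,066.78 each month, − disbursements):
  Sep: +$1,066.78 → $1,066.78
  Oct: +$1,066.78 → $2,133.56
  Nov: +$1,066.78 − $3,561.84 → -$361.50
  Dec: +$1,066.78 → $705.28
  Jan: +$1,066.78 → $1,772.06
  Feb: +$1,066.78 − $1,237.74 → $1,601.10
  Mar: +$1,066.78 → $2,667.88
  Apr: +$1,066.78 → $3,734.66
  May: +$1,066.78 − $3,561.84 → $1,239.60
  Jun: +$1,066.78 → $2,306.38
  Jul: +$1,066.78 → $3,373.16
  Aug: +$1,066.78 − $4,439.94 → $0.00
Lowest trial balance = -$361.50 (Nov)
Initial deposit = cushion − low point = $2,133.56 − (-$361.50) = $2,495.06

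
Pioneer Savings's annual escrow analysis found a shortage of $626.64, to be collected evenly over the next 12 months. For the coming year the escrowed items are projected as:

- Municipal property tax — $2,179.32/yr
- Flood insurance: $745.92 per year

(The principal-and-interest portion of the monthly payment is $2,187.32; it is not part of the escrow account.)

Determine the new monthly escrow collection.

Municipal property tax: $2,179.32/yr
Flood insurance: $745.92/yr
Combined annual = $2,925.24
Per month = $2,925.24 ÷ 12 = $243.77
Shortage spread = $626.64 ÷ 12 = $52.22/mo
New monthly escrow = $243.77 + $52.22 = $295.99

$295.99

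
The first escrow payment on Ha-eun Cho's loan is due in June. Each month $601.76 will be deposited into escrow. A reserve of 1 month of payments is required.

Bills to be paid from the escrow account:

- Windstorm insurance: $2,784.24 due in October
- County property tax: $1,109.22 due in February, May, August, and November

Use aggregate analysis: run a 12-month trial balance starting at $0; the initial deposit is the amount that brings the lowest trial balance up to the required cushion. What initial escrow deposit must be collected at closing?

Cushion = 1 × $601.76 = $601.76
Trial balance (start $0, +$601.76 each month, − disbursements):
  Jun: +$601.76 → $601.76
  Jul: +$601.76 → $1,203.52
  Aug: +$601.76 − $1,109.22 → $696.06
  Sep: +$601.76 → $1,297.82
  Oct: +$601.76 − $2,784.24 → -$884.66
  Nov: +$601.76 − $1,109.22 → -$1,392.12
  Dec: +$601.76 → -$790.36
  Jan: +$601.76 → -$188.60
  Feb: +$601.76 − $1,109.22 → -$696.06
  Mar: +$601.76 → -$94.30
  Apr: +$601.76 → $507.46
  May: +$601.76 − $1,109.22 → $0.00
Lowest trial balance = -$1,392.12 (Nov)
Initial deposit = cushion − low point = $601.76 − (-$1,392.12) = $1,993.88

$1,993.88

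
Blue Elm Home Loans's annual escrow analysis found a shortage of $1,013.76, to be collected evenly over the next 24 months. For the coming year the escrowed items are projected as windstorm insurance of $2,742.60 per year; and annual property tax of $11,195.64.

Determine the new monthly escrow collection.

Windstorm insurance — $2,742.60 annually
Property tax — $11,195.64 annually
Annual escrow total = $2,742.60 + $11,195.64 = $13,938.24
Base monthly escrow = $13,938.24 ÷ 12 = $1,161.52
Monthly shortage recovery: $1,013.76 / 24 = $42.24
Adjusted monthly = $1,161.52 + $42.24 = $1,203.76

$1,203.76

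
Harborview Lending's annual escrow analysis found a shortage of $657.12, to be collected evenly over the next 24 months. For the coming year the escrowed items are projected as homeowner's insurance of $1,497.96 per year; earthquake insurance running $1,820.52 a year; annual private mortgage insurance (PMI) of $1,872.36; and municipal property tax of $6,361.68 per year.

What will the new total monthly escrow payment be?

Homeowner's insurance = $1,497.96 per year
Earthquake insurance = $1,820.52 per year
Private mortgage insurance (PMI) = $1,872.36 per year
Municipal property tax = $6,361.68 per year
Combined annual = $11,552.52
Per month = $11,552.52 ÷ 12 = $962.71
Monthly shortage recovery: $657.12 / 24 = $27.38
Adjusted monthly = $962.71 + $27.38 = $990.09

$990.09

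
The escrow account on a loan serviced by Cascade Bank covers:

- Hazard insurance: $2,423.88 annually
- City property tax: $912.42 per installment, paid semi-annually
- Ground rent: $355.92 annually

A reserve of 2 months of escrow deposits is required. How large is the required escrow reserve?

Hazard insurance: $2,423.88
City property tax: $912.42 × 2 = $1,824.84
Ground rent: $355.92
Combined annual = $2,423.88 + $1,824.84 + $355.92 = $4,604.64
Monthly = $4,604.64 / 12 = $383.72
Reserve = 2 × $383.72 = $767.44

$767.44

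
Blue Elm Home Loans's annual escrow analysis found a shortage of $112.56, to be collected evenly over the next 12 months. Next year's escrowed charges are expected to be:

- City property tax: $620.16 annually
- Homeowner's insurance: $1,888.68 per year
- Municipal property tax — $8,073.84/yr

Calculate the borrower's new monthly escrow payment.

City property tax: $620.16 per year
Homeowner's insurance: $1,888.68 per year
Municipal property tax: $8,073.84 per year
Total annual escrow = $620.16 + $1,888.68 + $8,073.84 = $10,582.68
Per month = $10,582.68 ÷ 12 = $881.89
Monthly shortage recovery: $112.56 ÷ 12 = $9.38
New monthly escrow = $881.89 + $9.38 = $891.27

$891.27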